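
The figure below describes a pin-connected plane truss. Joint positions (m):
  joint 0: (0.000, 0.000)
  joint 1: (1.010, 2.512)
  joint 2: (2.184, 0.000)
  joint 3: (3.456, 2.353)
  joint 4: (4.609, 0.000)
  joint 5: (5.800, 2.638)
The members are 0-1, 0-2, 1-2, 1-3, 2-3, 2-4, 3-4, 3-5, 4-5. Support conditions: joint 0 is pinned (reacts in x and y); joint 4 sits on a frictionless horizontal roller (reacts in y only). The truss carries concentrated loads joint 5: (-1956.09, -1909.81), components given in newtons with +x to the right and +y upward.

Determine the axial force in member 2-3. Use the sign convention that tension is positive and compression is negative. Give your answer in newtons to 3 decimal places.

-753.183

N=6 nodes, M=9 members, R=3 reactions → 2N=12, M+R=12
member 0 (0-1): L=2.7074, (cx,cy)=(0.3730,0.9278)
member 1 (0-2): L=2.1840, (cx,cy)=(1.0000,0.0000)
member 2 (1-2): L=2.7728, (cx,cy)=(0.4234,-0.9059)
member 3 (1-3): L=2.4512, (cx,cy)=(0.9979,-0.0649)
member 4 (2-3): L=2.6748, (cx,cy)=(0.4755,0.8797)
member 5 (2-4): L=2.4250, (cx,cy)=(1.0000,0.0000)
member 6 (3-4): L=2.6203, (cx,cy)=(0.4400,-0.8980)
member 7 (3-5): L=2.3613, (cx,cy)=(0.9927,0.1207)
member 8 (4-5): L=2.8944, (cx,cy)=(0.4115,0.9114)
solve A·x = −loads:
  F[0-1] = -674.7863 N (compression)
  F[0-2] = -1704.3638 N (compression)
  F[1-2] = +731.3564 N (tension)
  F[1-3] = -562.5664 N (compression)
  F[2-3] = -753.1833 N (compression)
  F[2-4] = -1036.5334 N (compression)
  F[3-4] = +540.4901 N (tension)
  F[3-5] = -1165.9091 N (compression)
  F[4-5] = -1941.0300 N (compression)
  Rx@0 = +1956.0900 N
  Ry@0 = +626.0754 N
  Ry@4 = +1283.7346 N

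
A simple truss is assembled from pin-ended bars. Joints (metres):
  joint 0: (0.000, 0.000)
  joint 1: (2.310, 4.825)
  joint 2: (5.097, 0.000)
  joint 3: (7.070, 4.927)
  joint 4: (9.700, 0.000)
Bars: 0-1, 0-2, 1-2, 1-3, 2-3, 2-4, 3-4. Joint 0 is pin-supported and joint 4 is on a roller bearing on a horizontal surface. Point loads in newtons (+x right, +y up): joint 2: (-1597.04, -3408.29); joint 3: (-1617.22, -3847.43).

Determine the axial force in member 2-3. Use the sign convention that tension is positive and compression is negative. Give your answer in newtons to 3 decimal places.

N=5 nodes, M=7 members, R=3 reactions → 2N=10, M+R=10
member 0 (0-1): L=5.3495, (cx,cy)=(0.4318,0.9020)
member 1 (0-2): L=5.0970, (cx,cy)=(1.0000,0.0000)
member 2 (1-2): L=5.5721, (cx,cy)=(0.5002,-0.8659)
member 3 (1-3): L=4.7611, (cx,cy)=(0.9998,0.0214)
member 4 (2-3): L=5.3074, (cx,cy)=(0.3717,0.9283)
member 5 (2-4): L=4.6030, (cx,cy)=(1.0000,0.0000)
member 6 (3-4): L=5.5850, (cx,cy)=(0.4709,-0.8822)
solve A·x = −loads:
  F[0-1] = -3860.4515 N (compression)
  F[0-2] = -1547.2426 N (compression)
  F[1-2] = +3931.1893 N (tension)
  F[1-3] = -3634.1260 N (compression)
  F[2-3] = +4.4949 N (tension)
  F[2-4] = +2014.4009 N (tension)
  F[3-4] = -4277.7300 N (compression)
  Rx@0 = +3214.2600 N
  Ry@0 = +3481.9735 N
  Ry@4 = +3773.7465 N

4.495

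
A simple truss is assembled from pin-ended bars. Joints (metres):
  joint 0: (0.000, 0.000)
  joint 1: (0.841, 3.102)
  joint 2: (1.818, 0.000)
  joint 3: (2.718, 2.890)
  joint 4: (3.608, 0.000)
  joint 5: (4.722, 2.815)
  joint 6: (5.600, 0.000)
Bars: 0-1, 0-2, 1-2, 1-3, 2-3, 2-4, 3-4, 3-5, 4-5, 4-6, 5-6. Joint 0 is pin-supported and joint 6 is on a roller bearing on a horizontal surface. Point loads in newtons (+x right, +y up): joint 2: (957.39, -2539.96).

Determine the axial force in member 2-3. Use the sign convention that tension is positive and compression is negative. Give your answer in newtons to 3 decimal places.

740.325

N=7 nodes, M=11 members, R=3 reactions → 2N=14, M+R=14
member 0 (0-1): L=3.2140, (cx,cy)=(0.2617,0.9652)
member 1 (0-2): L=1.8180, (cx,cy)=(1.0000,0.0000)
member 2 (1-2): L=3.2522, (cx,cy)=(0.3004,-0.9538)
member 3 (1-3): L=1.8889, (cx,cy)=(0.9937,-0.1122)
member 4 (2-3): L=3.0269, (cx,cy)=(0.2973,0.9548)
member 5 (2-4): L=1.7900, (cx,cy)=(1.0000,0.0000)
member 6 (3-4): L=3.0239, (cx,cy)=(0.2943,-0.9557)
member 7 (3-5): L=2.0054, (cx,cy)=(0.9993,-0.0374)
member 8 (4-5): L=3.0274, (cx,cy)=(0.3680,0.9298)
member 9 (4-6): L=1.9920, (cx,cy)=(1.0000,0.0000)
member 10 (5-6): L=2.9487, (cx,cy)=(0.2978,-0.9546)
solve A·x = −loads:
  F[0-1] = -1777.3056 N (compression)
  F[0-2] = +1422.4560 N (tension)
  F[1-2] = +1921.8895 N (tension)
  F[1-3] = -1049.0491 N (compression)
  F[2-3] = +740.3247 N (tension)
  F[2-4] = +822.2973 N (tension)
  F[3-4] = -840.2789 N (compression)
  F[3-5] = -575.3904 N (compression)
  F[4-5] = +863.6575 N (tension)
  F[4-6] = +257.1869 N (tension)
  F[5-6] = -863.7575 N (compression)
  Rx@0 = -957.3900 N
  Ry@0 = +1715.3801 N
  Ry@6 = +824.5799 N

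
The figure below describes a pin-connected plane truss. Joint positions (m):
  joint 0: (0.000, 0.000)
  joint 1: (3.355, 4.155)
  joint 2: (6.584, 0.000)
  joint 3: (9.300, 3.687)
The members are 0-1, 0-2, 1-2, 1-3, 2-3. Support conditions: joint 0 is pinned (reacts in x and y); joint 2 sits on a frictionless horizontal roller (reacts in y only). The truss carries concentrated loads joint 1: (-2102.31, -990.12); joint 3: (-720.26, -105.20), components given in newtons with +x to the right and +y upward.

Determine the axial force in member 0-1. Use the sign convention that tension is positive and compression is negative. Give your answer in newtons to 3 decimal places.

N=4 nodes, M=5 members, R=3 reactions → 2N=8, M+R=8
member 0 (0-1): L=5.3404, (cx,cy)=(0.6282,0.7780)
member 1 (0-2): L=6.5840, (cx,cy)=(1.0000,0.0000)
member 2 (1-2): L=5.2622, (cx,cy)=(0.6136,-0.7896)
member 3 (1-3): L=5.9634, (cx,cy)=(0.9969,-0.0785)
member 4 (2-3): L=4.5794, (cx,cy)=(0.5931,0.8051)
solve A·x = −loads:
  F[0-1] = -2791.9859 N (compression)
  F[0-2] = -1068.5659 N (compression)
  F[1-2] = +1557.6952 N (tension)
  F[1-3] = -609.4141 N (compression)
  F[2-3] = -190.0632 N (compression)
  Rx@0 = +2822.5700 N
  Ry@0 = +2172.2465 N
  Ry@2 = -1076.9265 N

-2791.986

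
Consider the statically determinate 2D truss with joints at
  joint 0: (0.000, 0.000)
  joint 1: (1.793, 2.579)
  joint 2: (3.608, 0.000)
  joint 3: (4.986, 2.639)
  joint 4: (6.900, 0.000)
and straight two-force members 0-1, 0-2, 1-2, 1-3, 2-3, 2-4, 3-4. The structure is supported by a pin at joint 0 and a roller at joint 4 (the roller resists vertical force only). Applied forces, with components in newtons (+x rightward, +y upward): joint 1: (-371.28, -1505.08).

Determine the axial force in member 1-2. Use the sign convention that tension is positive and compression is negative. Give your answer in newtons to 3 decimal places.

-315.858

N=5 nodes, M=7 members, R=3 reactions → 2N=10, M+R=10
member 0 (0-1): L=3.1410, (cx,cy)=(0.5708,0.8211)
member 1 (0-2): L=3.6080, (cx,cy)=(1.0000,0.0000)
member 2 (1-2): L=3.1536, (cx,cy)=(0.5755,-0.8178)
member 3 (1-3): L=3.1936, (cx,cy)=(0.9998,0.0188)
member 4 (2-3): L=2.9771, (cx,cy)=(0.4629,0.8864)
member 5 (2-4): L=3.2920, (cx,cy)=(1.0000,0.0000)
member 6 (3-4): L=3.2600, (cx,cy)=(0.5871,-0.8095)
solve A·x = −loads:
  F[0-1] = -1525.7578 N (compression)
  F[0-2] = +499.6702 N (tension)
  F[1-2] = -315.8577 N (compression)
  F[1-3] = -317.9424 N (compression)
  F[2-3] = +291.3978 N (tension)
  F[2-4] = +183.0086 N (tension)
  F[3-4] = -311.7092 N (compression)
  Rx@0 = +371.2800 N
  Ry@0 = +1252.7500 N
  Ry@4 = +252.3300 N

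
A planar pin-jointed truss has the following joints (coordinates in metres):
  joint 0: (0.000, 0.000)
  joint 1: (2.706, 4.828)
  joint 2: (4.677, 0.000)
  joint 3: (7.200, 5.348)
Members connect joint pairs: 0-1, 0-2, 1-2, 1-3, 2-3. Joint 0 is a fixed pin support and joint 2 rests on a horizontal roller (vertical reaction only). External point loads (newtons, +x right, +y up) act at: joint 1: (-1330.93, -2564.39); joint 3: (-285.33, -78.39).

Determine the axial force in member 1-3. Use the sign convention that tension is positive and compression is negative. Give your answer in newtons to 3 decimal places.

-264.441

N=4 nodes, M=5 members, R=3 reactions → 2N=8, M+R=8
member 0 (0-1): L=5.5346, (cx,cy)=(0.4889,0.8723)
member 1 (0-2): L=4.6770, (cx,cy)=(1.0000,0.0000)
member 2 (1-2): L=5.2148, (cx,cy)=(0.3780,-0.9258)
member 3 (1-3): L=4.5240, (cx,cy)=(0.9934,0.1149)
member 4 (2-3): L=5.9133, (cx,cy)=(0.4267,0.9044)
solve A·x = −loads:
  F[0-1] = -3139.3881 N (compression)
  F[0-2] = -81.3427 N (compression)
  F[1-2] = +155.3088 N (tension)
  F[1-3] = -264.4406 N (compression)
  F[2-3] = -53.0672 N (compression)
  Rx@0 = +1616.2600 N
  Ry@0 = +2738.5738 N
  Ry@2 = -95.7938 N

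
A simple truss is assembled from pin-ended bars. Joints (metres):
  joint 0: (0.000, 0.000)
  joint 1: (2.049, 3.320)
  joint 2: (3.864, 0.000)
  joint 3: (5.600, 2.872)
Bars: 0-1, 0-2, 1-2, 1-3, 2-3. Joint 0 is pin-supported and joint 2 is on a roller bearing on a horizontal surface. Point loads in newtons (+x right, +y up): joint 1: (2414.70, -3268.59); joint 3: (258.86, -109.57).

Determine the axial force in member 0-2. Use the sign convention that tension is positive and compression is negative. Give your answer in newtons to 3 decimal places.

2191.521

N=4 nodes, M=5 members, R=3 reactions → 2N=8, M+R=8
member 0 (0-1): L=3.9014, (cx,cy)=(0.5252,0.8510)
member 1 (0-2): L=3.8640, (cx,cy)=(1.0000,0.0000)
member 2 (1-2): L=3.7837, (cx,cy)=(0.4797,-0.8774)
member 3 (1-3): L=3.5791, (cx,cy)=(0.9921,-0.1252)
member 4 (2-3): L=3.3559, (cx,cy)=(0.5173,0.8558)
solve A·x = −loads:
  F[0-1] = +917.8228 N (tension)
  F[0-2] = +2191.5211 N (tension)
  F[1-2] = -4658.7158 N (compression)
  F[1-3] = +304.4502 N (tension)
  F[2-3] = -83.5028 N (compression)
  Rx@0 = -2673.5600 N
  Ry@0 = -781.0488 N
  Ry@2 = +4159.2088 N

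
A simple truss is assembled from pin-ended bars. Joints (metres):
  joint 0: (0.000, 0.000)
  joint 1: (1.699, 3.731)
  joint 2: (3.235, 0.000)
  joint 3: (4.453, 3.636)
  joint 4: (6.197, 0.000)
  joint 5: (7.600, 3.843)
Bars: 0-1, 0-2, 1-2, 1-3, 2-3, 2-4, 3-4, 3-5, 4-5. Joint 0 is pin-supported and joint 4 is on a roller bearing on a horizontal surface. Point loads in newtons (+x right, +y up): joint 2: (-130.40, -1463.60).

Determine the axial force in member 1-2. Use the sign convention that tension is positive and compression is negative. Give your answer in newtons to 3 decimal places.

N=6 nodes, M=9 members, R=3 reactions → 2N=12, M+R=12
member 0 (0-1): L=4.0996, (cx,cy)=(0.4144,0.9101)
member 1 (0-2): L=3.2350, (cx,cy)=(1.0000,0.0000)
member 2 (1-2): L=4.0348, (cx,cy)=(0.3807,-0.9247)
member 3 (1-3): L=2.7556, (cx,cy)=(0.9994,-0.0345)
member 4 (2-3): L=3.8346, (cx,cy)=(0.3176,0.9482)
member 5 (2-4): L=2.9620, (cx,cy)=(1.0000,0.0000)
member 6 (3-4): L=4.0326, (cx,cy)=(0.4325,-0.9016)
member 7 (3-5): L=3.1538, (cx,cy)=(0.9978,0.0656)
member 8 (4-5): L=4.0911, (cx,cy)=(0.3429,0.9394)
solve A·x = −loads:
  F[0-1] = -768.6795 N (compression)
  F[0-2] = +188.1621 N (tension)
  F[1-2] = +779.4783 N (tension)
  F[1-3] = -615.6657 N (compression)
  F[2-3] = +783.3826 N (tension)
  F[2-4] = +366.4695 N (tension)
  F[3-4] = -847.3810 N (compression)
  F[3-5] = +0.0000 N (tension)
  F[4-5] = -0.0000 N (compression)
  Rx@0 = +130.4000 N
  Ry@0 = +699.5616 N
  Ry@4 = +764.0384 N

779.478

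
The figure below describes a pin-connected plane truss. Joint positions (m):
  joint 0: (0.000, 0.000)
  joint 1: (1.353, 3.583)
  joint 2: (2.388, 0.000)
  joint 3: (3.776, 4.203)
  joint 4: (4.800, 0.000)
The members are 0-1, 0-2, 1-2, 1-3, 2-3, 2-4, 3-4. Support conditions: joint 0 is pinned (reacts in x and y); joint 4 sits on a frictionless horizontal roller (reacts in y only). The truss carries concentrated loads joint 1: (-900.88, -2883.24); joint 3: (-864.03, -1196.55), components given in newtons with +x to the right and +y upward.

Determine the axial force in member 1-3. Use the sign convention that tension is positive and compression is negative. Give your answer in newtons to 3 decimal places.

N=5 nodes, M=7 members, R=3 reactions → 2N=10, M+R=10
member 0 (0-1): L=3.8299, (cx,cy)=(0.3533,0.9355)
member 1 (0-2): L=2.3880, (cx,cy)=(1.0000,0.0000)
member 2 (1-2): L=3.7295, (cx,cy)=(0.2775,-0.9607)
member 3 (1-3): L=2.5011, (cx,cy)=(0.9688,0.2479)
member 4 (2-3): L=4.4263, (cx,cy)=(0.3136,0.9496)
member 5 (2-4): L=2.4120, (cx,cy)=(1.0000,0.0000)
member 6 (3-4): L=4.3259, (cx,cy)=(0.2367,-0.9716)
solve A·x = −loads:
  F[0-1] = -4013.6165 N (compression)
  F[0-2] = -347.0255 N (compression)
  F[1-2] = +716.5568 N (tension)
  F[1-3] = -738.9257 N (compression)
  F[2-3] = -724.9783 N (compression)
  F[2-4] = +79.1727 N (tension)
  F[3-4] = -334.4692 N (compression)
  Rx@0 = +1764.9100 N
  Ry@0 = +3754.8264 N
  Ry@4 = +324.9636 N

-738.926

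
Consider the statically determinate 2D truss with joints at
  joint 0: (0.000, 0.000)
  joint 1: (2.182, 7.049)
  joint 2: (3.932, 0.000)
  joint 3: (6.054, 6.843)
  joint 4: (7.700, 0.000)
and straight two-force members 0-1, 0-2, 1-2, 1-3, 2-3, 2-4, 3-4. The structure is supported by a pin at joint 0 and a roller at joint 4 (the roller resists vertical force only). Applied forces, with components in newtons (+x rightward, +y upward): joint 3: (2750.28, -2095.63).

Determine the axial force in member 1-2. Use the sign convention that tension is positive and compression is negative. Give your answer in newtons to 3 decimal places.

-2118.656

N=5 nodes, M=7 members, R=3 reactions → 2N=10, M+R=10
member 0 (0-1): L=7.3790, (cx,cy)=(0.2957,0.9553)
member 1 (0-2): L=3.9320, (cx,cy)=(1.0000,0.0000)
member 2 (1-2): L=7.2630, (cx,cy)=(0.2409,-0.9705)
member 3 (1-3): L=3.8775, (cx,cy)=(0.9986,-0.0531)
member 4 (2-3): L=7.1645, (cx,cy)=(0.2962,0.9551)
member 5 (2-4): L=3.7680, (cx,cy)=(1.0000,0.0000)
member 6 (3-4): L=7.0382, (cx,cy)=(0.2339,-0.9723)
solve A·x = −loads:
  F[0-1] = +2089.6528 N (tension)
  F[0-2] = +2132.3606 N (tension)
  F[1-2] = -2118.6562 N (compression)
  F[1-3] = +1130.0009 N (tension)
  F[2-3] = +2152.8321 N (tension)
  F[2-4] = +984.2403 N (tension)
  F[3-4] = -4208.5415 N (compression)
  Rx@0 = -2750.2800 N
  Ry@0 = -1996.2025 N
  Ry@4 = +4091.8325 N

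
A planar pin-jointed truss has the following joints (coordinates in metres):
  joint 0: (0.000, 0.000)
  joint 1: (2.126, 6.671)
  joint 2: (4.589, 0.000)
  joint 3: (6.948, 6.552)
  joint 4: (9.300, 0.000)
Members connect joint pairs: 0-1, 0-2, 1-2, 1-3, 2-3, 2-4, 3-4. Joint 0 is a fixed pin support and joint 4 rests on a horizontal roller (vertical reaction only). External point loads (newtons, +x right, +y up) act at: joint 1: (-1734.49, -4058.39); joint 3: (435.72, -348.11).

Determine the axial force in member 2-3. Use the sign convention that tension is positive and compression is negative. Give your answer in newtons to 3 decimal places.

-93.704

N=5 nodes, M=7 members, R=3 reactions → 2N=10, M+R=10
member 0 (0-1): L=7.0016, (cx,cy)=(0.3036,0.9528)
member 1 (0-2): L=4.5890, (cx,cy)=(1.0000,0.0000)
member 2 (1-2): L=7.1112, (cx,cy)=(0.3464,-0.9381)
member 3 (1-3): L=4.8235, (cx,cy)=(0.9997,-0.0247)
member 4 (2-3): L=6.9637, (cx,cy)=(0.3388,0.9409)
member 5 (2-4): L=4.7110, (cx,cy)=(1.0000,0.0000)
member 6 (3-4): L=6.9614, (cx,cy)=(0.3379,-0.9412)
solve A·x = −loads:
  F[0-1] = -4361.8129 N (compression)
  F[0-2] = +25.6760 N (tension)
  F[1-2] = +93.9811 N (tension)
  F[1-3] = +377.6079 N (tension)
  F[2-3] = -93.7042 N (compression)
  F[2-4] = +89.9698 N (tension)
  F[3-4] = -266.2893 N (compression)
  Rx@0 = +1298.7700 N
  Ry@0 = +4155.8699 N
  Ry@4 = +250.6301 N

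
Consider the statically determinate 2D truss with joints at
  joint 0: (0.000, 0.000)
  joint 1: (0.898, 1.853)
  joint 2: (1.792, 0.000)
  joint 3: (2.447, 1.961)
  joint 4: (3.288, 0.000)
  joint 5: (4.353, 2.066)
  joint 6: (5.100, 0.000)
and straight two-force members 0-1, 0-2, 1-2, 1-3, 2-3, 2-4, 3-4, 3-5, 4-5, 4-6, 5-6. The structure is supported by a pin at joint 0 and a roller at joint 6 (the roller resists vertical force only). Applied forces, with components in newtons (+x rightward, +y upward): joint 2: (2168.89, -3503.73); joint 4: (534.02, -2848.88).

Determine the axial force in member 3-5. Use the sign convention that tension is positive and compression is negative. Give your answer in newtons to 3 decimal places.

-2773.480

N=7 nodes, M=11 members, R=3 reactions → 2N=14, M+R=14
member 0 (0-1): L=2.0591, (cx,cy)=(0.4361,0.8999)
member 1 (0-2): L=1.7920, (cx,cy)=(1.0000,0.0000)
member 2 (1-2): L=2.0574, (cx,cy)=(0.4345,-0.9007)
member 3 (1-3): L=1.5528, (cx,cy)=(0.9976,0.0696)
member 4 (2-3): L=2.0675, (cx,cy)=(0.3168,0.9485)
member 5 (2-4): L=1.4960, (cx,cy)=(1.0000,0.0000)
member 6 (3-4): L=2.1337, (cx,cy)=(0.3941,-0.9190)
member 7 (3-5): L=1.9089, (cx,cy)=(0.9985,0.0550)
member 8 (4-5): L=2.3243, (cx,cy)=(0.4582,0.8889)
member 9 (4-6): L=1.8120, (cx,cy)=(1.0000,0.0000)
member 10 (5-6): L=2.1969, (cx,cy)=(0.3400,-0.9404)
solve A·x = −loads:
  F[0-1] = -3650.2102 N (compression)
  F[0-2] = +4294.7910 N (tension)
  F[1-2] = +3409.2112 N (tension)
  F[1-3] = -3080.7518 N (compression)
  F[2-3] = +456.7277 N (tension)
  F[2-4] = +3462.6159 N (tension)
  F[3-4] = -404.2027 N (compression)
  F[3-5] = -2773.4802 N (compression)
  F[4-5] = +3623.0554 N (tension)
  F[4-6] = +1109.2206 N (tension)
  F[5-6] = -3262.1761 N (compression)
  Rx@0 = -2702.9100 N
  Ry@0 = +3284.8058 N
  Ry@6 = +3067.8042 N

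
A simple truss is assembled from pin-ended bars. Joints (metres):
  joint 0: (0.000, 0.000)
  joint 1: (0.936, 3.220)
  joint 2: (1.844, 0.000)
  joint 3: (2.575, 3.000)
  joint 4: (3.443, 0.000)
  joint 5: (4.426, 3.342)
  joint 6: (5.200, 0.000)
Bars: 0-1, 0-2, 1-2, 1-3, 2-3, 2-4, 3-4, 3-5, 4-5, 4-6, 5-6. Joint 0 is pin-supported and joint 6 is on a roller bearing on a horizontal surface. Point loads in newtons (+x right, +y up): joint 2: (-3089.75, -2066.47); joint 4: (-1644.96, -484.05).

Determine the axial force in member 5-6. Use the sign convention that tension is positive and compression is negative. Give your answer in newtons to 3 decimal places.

-1081.178

N=7 nodes, M=11 members, R=3 reactions → 2N=14, M+R=14
member 0 (0-1): L=3.3533, (cx,cy)=(0.2791,0.9603)
member 1 (0-2): L=1.8440, (cx,cy)=(1.0000,0.0000)
member 2 (1-2): L=3.3456, (cx,cy)=(0.2714,-0.9625)
member 3 (1-3): L=1.6537, (cx,cy)=(0.9911,-0.1330)
member 4 (2-3): L=3.0878, (cx,cy)=(0.2367,0.9716)
member 5 (2-4): L=1.5990, (cx,cy)=(1.0000,0.0000)
member 6 (3-4): L=3.1230, (cx,cy)=(0.2779,-0.9606)
member 7 (3-5): L=1.8823, (cx,cy)=(0.9834,0.1817)
member 8 (4-5): L=3.4836, (cx,cy)=(0.2822,0.9594)
member 9 (4-6): L=1.7570, (cx,cy)=(1.0000,0.0000)
member 10 (5-6): L=3.4305, (cx,cy)=(0.2256,-0.9742)
solve A·x = −loads:
  F[0-1] = -1559.1936 N (compression)
  F[0-2] = -4299.4930 N (compression)
  F[1-2] = +1679.8914 N (tension)
  F[1-3] = -899.1373 N (compression)
  F[2-3] = +462.7878 N (tension)
  F[2-4] = -863.3752 N (compression)
  F[3-4] = -705.2291 N (compression)
  F[3-5] = -595.4893 N (compression)
  F[4-5] = +1210.6948 N (tension)
  F[4-6] = +243.9418 N (tension)
  F[5-6] = -1081.1782 N (compression)
  Rx@0 = +4734.7100 N
  Ry@0 = +1497.2210 N
  Ry@6 = +1053.2990 N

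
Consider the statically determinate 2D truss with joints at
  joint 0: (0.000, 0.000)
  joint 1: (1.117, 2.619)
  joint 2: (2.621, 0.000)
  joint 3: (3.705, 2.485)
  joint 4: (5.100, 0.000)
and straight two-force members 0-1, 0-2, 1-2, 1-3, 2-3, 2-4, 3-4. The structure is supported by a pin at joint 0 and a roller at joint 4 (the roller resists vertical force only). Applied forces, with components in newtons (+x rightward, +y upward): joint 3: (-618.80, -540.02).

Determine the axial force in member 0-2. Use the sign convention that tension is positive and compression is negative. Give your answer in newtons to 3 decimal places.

N=5 nodes, M=7 members, R=3 reactions → 2N=10, M+R=10
member 0 (0-1): L=2.8473, (cx,cy)=(0.3923,0.9198)
member 1 (0-2): L=2.6210, (cx,cy)=(1.0000,0.0000)
member 2 (1-2): L=3.0201, (cx,cy)=(0.4980,-0.8672)
member 3 (1-3): L=2.5915, (cx,cy)=(0.9987,-0.0517)
member 4 (2-3): L=2.7111, (cx,cy)=(0.3998,0.9166)
member 5 (2-4): L=2.4790, (cx,cy)=(1.0000,0.0000)
member 6 (3-4): L=2.8498, (cx,cy)=(0.4895,-0.8720)
solve A·x = −loads:
  F[0-1] = -488.3759 N (compression)
  F[0-2] = -427.2063 N (compression)
  F[1-2] = +545.6936 N (tension)
  F[1-3] = -463.9655 N (compression)
  F[2-3] = -516.2791 N (compression)
  F[2-4] = +50.9696 N (tension)
  F[3-4] = -104.1234 N (compression)
  Rx@0 = +618.8000 N
  Ry@0 = +449.2247 N
  Ry@4 = +90.7953 N

-427.206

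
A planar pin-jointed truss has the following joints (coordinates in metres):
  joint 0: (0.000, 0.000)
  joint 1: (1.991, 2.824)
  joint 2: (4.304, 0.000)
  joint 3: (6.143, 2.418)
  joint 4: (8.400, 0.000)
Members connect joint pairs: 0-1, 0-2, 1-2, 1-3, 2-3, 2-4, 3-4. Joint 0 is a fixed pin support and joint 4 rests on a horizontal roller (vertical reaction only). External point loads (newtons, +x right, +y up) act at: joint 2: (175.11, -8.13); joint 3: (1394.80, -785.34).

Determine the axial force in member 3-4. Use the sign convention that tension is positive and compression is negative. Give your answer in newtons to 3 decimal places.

-1340.577

N=5 nodes, M=7 members, R=3 reactions → 2N=10, M+R=10
member 0 (0-1): L=3.4553, (cx,cy)=(0.5762,0.8173)
member 1 (0-2): L=4.3040, (cx,cy)=(1.0000,0.0000)
member 2 (1-2): L=3.6503, (cx,cy)=(0.6336,-0.7736)
member 3 (1-3): L=4.1718, (cx,cy)=(0.9953,-0.0973)
member 4 (2-3): L=3.0379, (cx,cy)=(0.6054,0.7960)
member 5 (2-4): L=4.0960, (cx,cy)=(1.0000,0.0000)
member 6 (3-4): L=3.3077, (cx,cy)=(0.6824,-0.7310)
solve A·x = −loads:
  F[0-1] = +228.2224 N (tension)
  F[0-2] = +1438.4043 N (tension)
  F[1-2] = -280.1653 N (compression)
  F[1-3] = +310.5037 N (tension)
  F[2-3] = +282.5213 N (tension)
  F[2-4] = +914.7435 N (tension)
  F[3-4] = -1340.5770 N (compression)
  Rx@0 = -1569.9100 N
  Ry@0 = -186.5254 N
  Ry@4 = +979.9954 N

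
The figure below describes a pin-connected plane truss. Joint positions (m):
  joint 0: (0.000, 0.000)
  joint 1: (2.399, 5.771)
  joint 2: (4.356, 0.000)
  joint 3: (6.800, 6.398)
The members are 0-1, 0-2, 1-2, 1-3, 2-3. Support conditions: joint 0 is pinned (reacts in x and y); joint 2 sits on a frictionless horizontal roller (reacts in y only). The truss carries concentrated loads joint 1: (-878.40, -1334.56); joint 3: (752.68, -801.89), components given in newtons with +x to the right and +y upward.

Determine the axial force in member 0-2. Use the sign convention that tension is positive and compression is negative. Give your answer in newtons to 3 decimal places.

-39.305

N=4 nodes, M=5 members, R=3 reactions → 2N=8, M+R=8
member 0 (0-1): L=6.2498, (cx,cy)=(0.3839,0.9234)
member 1 (0-2): L=4.3560, (cx,cy)=(1.0000,0.0000)
member 2 (1-2): L=6.0938, (cx,cy)=(0.3211,-0.9470)
member 3 (1-3): L=4.4454, (cx,cy)=(0.9900,0.1410)
member 4 (2-3): L=6.8489, (cx,cy)=(0.3568,0.9342)
solve A·x = −loads:
  F[0-1] = -225.1234 N (compression)
  F[0-2] = -39.3055 N (compression)
  F[1-2] = -1021.2208 N (compression)
  F[1-3] = +1131.2557 N (tension)
  F[2-3] = -1029.2054 N (compression)
  Rx@0 = +125.7200 N
  Ry@0 = +207.8775 N
  Ry@2 = +1928.5725 N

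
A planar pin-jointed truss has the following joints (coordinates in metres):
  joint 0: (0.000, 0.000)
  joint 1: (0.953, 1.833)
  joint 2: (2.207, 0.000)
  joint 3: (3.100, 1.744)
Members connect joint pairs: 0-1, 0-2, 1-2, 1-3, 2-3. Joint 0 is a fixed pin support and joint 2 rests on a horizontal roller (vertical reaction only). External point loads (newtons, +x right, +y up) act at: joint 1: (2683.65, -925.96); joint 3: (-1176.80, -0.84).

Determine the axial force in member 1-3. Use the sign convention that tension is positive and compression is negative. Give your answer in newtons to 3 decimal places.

N=4 nodes, M=5 members, R=3 reactions → 2N=8, M+R=8
member 0 (0-1): L=2.0659, (cx,cy)=(0.4613,0.8872)
member 1 (0-2): L=2.2070, (cx,cy)=(1.0000,0.0000)
member 2 (1-2): L=2.2209, (cx,cy)=(0.5646,-0.8253)
member 3 (1-3): L=2.1488, (cx,cy)=(0.9991,-0.0414)
member 4 (2-3): L=1.9593, (cx,cy)=(0.4558,0.8901)
solve A·x = −loads:
  F[0-1] = +871.4251 N (tension)
  F[0-2] = +1104.8688 N (tension)
  F[1-2] = -2000.8470 N (compression)
  F[1-3] = -1152.9088 N (compression)
  F[2-3] = -54.5903 N (compression)
  Rx@0 = -1506.8500 N
  Ry@0 = -773.1706 N
  Ry@2 = +1699.9706 N

-1152.909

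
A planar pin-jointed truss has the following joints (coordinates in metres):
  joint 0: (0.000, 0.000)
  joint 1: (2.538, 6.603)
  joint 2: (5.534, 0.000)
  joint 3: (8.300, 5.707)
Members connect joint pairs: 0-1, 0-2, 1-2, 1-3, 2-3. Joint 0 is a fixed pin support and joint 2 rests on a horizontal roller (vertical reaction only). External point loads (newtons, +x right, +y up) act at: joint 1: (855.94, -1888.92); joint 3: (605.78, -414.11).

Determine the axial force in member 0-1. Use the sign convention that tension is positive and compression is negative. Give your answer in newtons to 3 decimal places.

889.581

N=4 nodes, M=5 members, R=3 reactions → 2N=8, M+R=8
member 0 (0-1): L=7.0740, (cx,cy)=(0.3588,0.9334)
member 1 (0-2): L=5.5340, (cx,cy)=(1.0000,0.0000)
member 2 (1-2): L=7.2509, (cx,cy)=(0.4132,-0.9106)
member 3 (1-3): L=5.8312, (cx,cy)=(0.9881,-0.1537)
member 4 (2-3): L=6.3420, (cx,cy)=(0.4361,0.8999)
solve A·x = −loads:
  F[0-1] = +889.5810 N (tension)
  F[0-2] = +1142.5560 N (tension)
  F[1-2] = -3114.1612 N (compression)
  F[1-3] = +758.9768 N (tension)
  F[2-3] = -330.5887 N (compression)
  Rx@0 = -1461.7200 N
  Ry@0 = -830.3546 N
  Ry@2 = +3133.3846 N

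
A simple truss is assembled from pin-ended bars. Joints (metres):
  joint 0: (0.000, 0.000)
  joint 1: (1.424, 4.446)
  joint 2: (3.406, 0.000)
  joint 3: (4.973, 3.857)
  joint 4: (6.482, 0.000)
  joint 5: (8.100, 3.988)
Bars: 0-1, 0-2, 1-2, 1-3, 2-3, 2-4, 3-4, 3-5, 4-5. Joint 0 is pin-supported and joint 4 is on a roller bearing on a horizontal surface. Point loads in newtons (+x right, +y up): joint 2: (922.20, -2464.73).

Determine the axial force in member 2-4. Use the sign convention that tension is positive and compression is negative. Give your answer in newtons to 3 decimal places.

N=6 nodes, M=9 members, R=3 reactions → 2N=12, M+R=12
member 0 (0-1): L=4.6685, (cx,cy)=(0.3050,0.9523)
member 1 (0-2): L=3.4060, (cx,cy)=(1.0000,0.0000)
member 2 (1-2): L=4.8678, (cx,cy)=(0.4072,-0.9134)
member 3 (1-3): L=3.5975, (cx,cy)=(0.9865,-0.1637)
member 4 (2-3): L=4.1632, (cx,cy)=(0.3764,0.9265)
member 5 (2-4): L=3.0760, (cx,cy)=(1.0000,0.0000)
member 6 (3-4): L=4.1417, (cx,cy)=(0.3643,-0.9313)
member 7 (3-5): L=3.1297, (cx,cy)=(0.9991,0.0419)
member 8 (4-5): L=4.3037, (cx,cy)=(0.3760,0.9266)
solve A·x = −loads:
  F[0-1] = -1228.1533 N (compression)
  F[0-2] = +1296.8167 N (tension)
  F[1-2] = +1456.4055 N (tension)
  F[1-3] = -980.8530 N (compression)
  F[2-3] = +1224.5737 N (tension)
  F[2-4] = +506.6926 N (tension)
  F[3-4] = -1390.6956 N (compression)
  F[3-5] = -0.0000 N (compression)
  F[4-5] = +0.0000 N (tension)
  Rx@0 = -922.2000 N
  Ry@0 = +1169.6250 N
  Ry@4 = +1295.1050 N

506.693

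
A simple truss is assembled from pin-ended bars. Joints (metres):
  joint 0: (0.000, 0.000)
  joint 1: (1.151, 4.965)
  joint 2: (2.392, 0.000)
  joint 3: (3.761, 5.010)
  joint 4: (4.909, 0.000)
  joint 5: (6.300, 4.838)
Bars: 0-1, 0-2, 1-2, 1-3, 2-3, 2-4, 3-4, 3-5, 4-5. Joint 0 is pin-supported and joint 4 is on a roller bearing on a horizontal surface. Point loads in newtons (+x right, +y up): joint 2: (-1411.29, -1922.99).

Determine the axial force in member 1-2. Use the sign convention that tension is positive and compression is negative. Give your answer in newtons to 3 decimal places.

N=6 nodes, M=9 members, R=3 reactions → 2N=12, M+R=12
member 0 (0-1): L=5.0967, (cx,cy)=(0.2258,0.9742)
member 1 (0-2): L=2.3920, (cx,cy)=(1.0000,0.0000)
member 2 (1-2): L=5.1177, (cx,cy)=(0.2425,-0.9702)
member 3 (1-3): L=2.6104, (cx,cy)=(0.9999,0.0172)
member 4 (2-3): L=5.1937, (cx,cy)=(0.2636,0.9646)
member 5 (2-4): L=2.5170, (cx,cy)=(1.0000,0.0000)
member 6 (3-4): L=5.1398, (cx,cy)=(0.2234,-0.9747)
member 7 (3-5): L=2.5448, (cx,cy)=(0.9977,-0.0676)
member 8 (4-5): L=5.0340, (cx,cy)=(0.2763,0.9611)
solve A·x = −loads:
  F[0-1] = -1012.1254 N (compression)
  F[0-2] = -1182.7179 N (compression)
  F[1-2] = +1007.9051 N (tension)
  F[1-3] = -473.0490 N (compression)
  F[2-3] = +979.8183 N (tension)
  F[2-4] = +214.7085 N (tension)
  F[3-4] = -961.2967 N (compression)
  F[3-5] = +0.0000 N (tension)
  F[4-5] = -0.0000 N (compression)
  Rx@0 = +1411.2900 N
  Ry@0 = +985.9780 N
  Ry@4 = +937.0120 N

1007.905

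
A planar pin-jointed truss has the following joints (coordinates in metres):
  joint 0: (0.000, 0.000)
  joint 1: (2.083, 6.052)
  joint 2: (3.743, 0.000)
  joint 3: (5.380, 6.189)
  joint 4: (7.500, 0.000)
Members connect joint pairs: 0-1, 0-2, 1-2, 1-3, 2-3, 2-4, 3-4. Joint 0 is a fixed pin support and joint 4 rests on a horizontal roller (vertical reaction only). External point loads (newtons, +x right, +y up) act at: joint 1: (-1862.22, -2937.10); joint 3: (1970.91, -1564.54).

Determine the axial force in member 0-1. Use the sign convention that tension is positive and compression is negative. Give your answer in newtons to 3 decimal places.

-2580.380

N=5 nodes, M=7 members, R=3 reactions → 2N=10, M+R=10
member 0 (0-1): L=6.4004, (cx,cy)=(0.3254,0.9456)
member 1 (0-2): L=3.7430, (cx,cy)=(1.0000,0.0000)
member 2 (1-2): L=6.2755, (cx,cy)=(0.2645,-0.9644)
member 3 (1-3): L=3.2998, (cx,cy)=(0.9991,0.0415)
member 4 (2-3): L=6.4018, (cx,cy)=(0.2557,0.9668)
member 5 (2-4): L=3.7570, (cx,cy)=(1.0000,0.0000)
member 6 (3-4): L=6.5420, (cx,cy)=(0.3241,-0.9460)
solve A·x = −loads:
  F[0-1] = -2580.3799 N (compression)
  F[0-2] = +948.4657 N (tension)
  F[1-2] = -466.1906 N (compression)
  F[1-3] = +1146.7495 N (tension)
  F[2-3] = +465.0460 N (tension)
  F[2-4] = +706.2333 N (tension)
  F[3-4] = -2179.3384 N (compression)
  Rx@0 = -108.6900 N
  Ry@0 = +2439.9052 N
  Ry@4 = +2061.7348 N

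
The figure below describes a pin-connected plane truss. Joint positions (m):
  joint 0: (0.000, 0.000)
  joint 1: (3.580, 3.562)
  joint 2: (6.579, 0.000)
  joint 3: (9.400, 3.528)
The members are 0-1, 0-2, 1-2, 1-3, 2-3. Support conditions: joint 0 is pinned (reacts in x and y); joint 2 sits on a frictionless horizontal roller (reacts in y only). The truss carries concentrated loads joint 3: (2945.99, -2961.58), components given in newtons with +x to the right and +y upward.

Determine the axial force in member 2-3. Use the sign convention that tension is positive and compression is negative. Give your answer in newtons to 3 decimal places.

-3752.375

N=4 nodes, M=5 members, R=3 reactions → 2N=8, M+R=8
member 0 (0-1): L=5.0502, (cx,cy)=(0.7089,0.7053)
member 1 (0-2): L=6.5790, (cx,cy)=(1.0000,0.0000)
member 2 (1-2): L=4.6564, (cx,cy)=(0.6441,-0.7650)
member 3 (1-3): L=5.8201, (cx,cy)=(1.0000,-0.0058)
member 4 (2-3): L=4.5172, (cx,cy)=(0.6245,0.7810)
solve A·x = −loads:
  F[0-1] = +4040.2570 N (tension)
  F[0-2] = +81.9057 N (tension)
  F[1-2] = -3765.6048 N (compression)
  F[1-3] = +5289.4612 N (tension)
  F[2-3] = -3752.3751 N (compression)
  Rx@0 = -2945.9900 N
  Ry@0 = -2849.6838 N
  Ry@2 = +5811.2638 N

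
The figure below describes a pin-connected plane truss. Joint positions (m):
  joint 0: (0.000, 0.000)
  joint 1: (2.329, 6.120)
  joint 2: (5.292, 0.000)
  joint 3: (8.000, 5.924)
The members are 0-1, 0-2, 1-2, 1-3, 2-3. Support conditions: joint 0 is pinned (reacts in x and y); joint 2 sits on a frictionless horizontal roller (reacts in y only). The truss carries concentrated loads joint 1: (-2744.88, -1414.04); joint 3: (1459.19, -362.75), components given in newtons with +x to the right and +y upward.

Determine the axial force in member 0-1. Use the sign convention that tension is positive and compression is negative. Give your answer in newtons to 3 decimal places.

-2297.207

N=4 nodes, M=5 members, R=3 reactions → 2N=8, M+R=8
member 0 (0-1): L=6.5482, (cx,cy)=(0.3557,0.9346)
member 1 (0-2): L=5.2920, (cx,cy)=(1.0000,0.0000)
member 2 (1-2): L=6.7995, (cx,cy)=(0.4358,-0.9001)
member 3 (1-3): L=5.6744, (cx,cy)=(0.9994,-0.0345)
member 4 (2-3): L=6.5136, (cx,cy)=(0.4157,0.9095)
solve A·x = −loads:
  F[0-1] = -2297.2069 N (compression)
  F[0-2] = -468.6391 N (compression)
  F[1-2] = +752.9106 N (tension)
  F[1-3] = +1600.6925 N (tension)
  F[2-3] = -338.0611 N (compression)
  Rx@0 = +1285.6900 N
  Ry@0 = +2146.9950 N
  Ry@2 = -370.2050 N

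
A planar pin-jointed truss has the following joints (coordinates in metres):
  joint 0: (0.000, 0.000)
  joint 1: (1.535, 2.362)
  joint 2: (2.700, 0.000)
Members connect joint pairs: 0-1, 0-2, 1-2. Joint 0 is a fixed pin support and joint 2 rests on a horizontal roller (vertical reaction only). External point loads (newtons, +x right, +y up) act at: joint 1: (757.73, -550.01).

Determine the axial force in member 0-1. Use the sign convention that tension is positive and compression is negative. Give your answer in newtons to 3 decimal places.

N=3 nodes, M=3 members, R=3 reactions → 2N=6, M+R=6
member 0 (0-1): L=2.8170, (cx,cy)=(0.5449,0.8385)
member 1 (0-2): L=2.7000, (cx,cy)=(1.0000,0.0000)
member 2 (1-2): L=2.6337, (cx,cy)=(0.4423,-0.8968)
solve A·x = −loads:
  F[0-1] = +507.5232 N (tension)
  F[0-2] = +481.1738 N (tension)
  F[1-2] = -1087.7747 N (compression)
  Rx@0 = -757.7300 N
  Ry@0 = -425.5543 N
  Ry@2 = +975.5643 N

507.523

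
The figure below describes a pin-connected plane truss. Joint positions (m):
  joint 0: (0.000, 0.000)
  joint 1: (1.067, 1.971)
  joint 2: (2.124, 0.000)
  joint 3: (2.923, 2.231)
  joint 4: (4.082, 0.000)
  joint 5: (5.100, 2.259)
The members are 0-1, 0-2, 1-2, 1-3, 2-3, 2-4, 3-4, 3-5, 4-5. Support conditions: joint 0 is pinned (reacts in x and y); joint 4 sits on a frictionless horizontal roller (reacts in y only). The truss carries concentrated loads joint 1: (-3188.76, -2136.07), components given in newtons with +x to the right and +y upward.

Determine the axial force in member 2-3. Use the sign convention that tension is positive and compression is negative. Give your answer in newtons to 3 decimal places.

N=6 nodes, M=9 members, R=3 reactions → 2N=12, M+R=12
member 0 (0-1): L=2.2413, (cx,cy)=(0.4761,0.8794)
member 1 (0-2): L=2.1240, (cx,cy)=(1.0000,0.0000)
member 2 (1-2): L=2.2365, (cx,cy)=(0.4726,-0.8813)
member 3 (1-3): L=1.8741, (cx,cy)=(0.9903,0.1387)
member 4 (2-3): L=2.3698, (cx,cy)=(0.3372,0.9414)
member 5 (2-4): L=1.9580, (cx,cy)=(1.0000,0.0000)
member 6 (3-4): L=2.5141, (cx,cy)=(0.4610,-0.8874)
member 7 (3-5): L=2.1772, (cx,cy)=(0.9999,0.0129)
member 8 (4-5): L=2.4778, (cx,cy)=(0.4109,0.9117)
solve A·x = −loads:
  F[0-1] = -3544.9014 N (compression)
  F[0-2] = -1501.1475 N (compression)
  F[1-2] = +1257.6920 N (tension)
  F[1-3] = +915.6087 N (tension)
  F[2-3] = -1177.3076 N (compression)
  F[2-4] = -509.8079 N (compression)
  F[3-4] = +1105.8691 N (tension)
  F[3-5] = +0.0000 N (tension)
  F[4-5] = -0.0000 N (compression)
  Rx@0 = +3188.7600 N
  Ry@0 = +3117.4172 N
  Ry@4 = -981.3472 N

-1177.308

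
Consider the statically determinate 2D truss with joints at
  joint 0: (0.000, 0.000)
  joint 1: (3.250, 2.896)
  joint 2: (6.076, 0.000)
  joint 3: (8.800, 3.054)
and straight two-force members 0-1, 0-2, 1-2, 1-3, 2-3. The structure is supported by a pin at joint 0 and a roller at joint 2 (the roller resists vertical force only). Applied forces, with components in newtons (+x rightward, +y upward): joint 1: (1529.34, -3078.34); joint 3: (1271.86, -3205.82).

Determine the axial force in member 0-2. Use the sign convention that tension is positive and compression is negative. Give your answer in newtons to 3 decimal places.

1259.602

N=4 nodes, M=5 members, R=3 reactions → 2N=8, M+R=8
member 0 (0-1): L=4.3531, (cx,cy)=(0.7466,0.6653)
member 1 (0-2): L=6.0760, (cx,cy)=(1.0000,0.0000)
member 2 (1-2): L=4.0464, (cx,cy)=(0.6984,-0.7157)
member 3 (1-3): L=5.5522, (cx,cy)=(0.9996,0.0285)
member 4 (2-3): L=4.0923, (cx,cy)=(0.6656,0.7463)
solve A·x = −loads:
  F[0-1] = +2064.8311 N (tension)
  F[0-2] = +1259.6021 N (tension)
  F[1-2] = -6051.8726 N (compression)
  F[1-3] = +4240.6282 N (tension)
  F[2-3] = -4457.4613 N (compression)
  Rx@0 = -2801.2000 N
  Ry@0 = -1373.6823 N
  Ry@2 = +7657.8423 N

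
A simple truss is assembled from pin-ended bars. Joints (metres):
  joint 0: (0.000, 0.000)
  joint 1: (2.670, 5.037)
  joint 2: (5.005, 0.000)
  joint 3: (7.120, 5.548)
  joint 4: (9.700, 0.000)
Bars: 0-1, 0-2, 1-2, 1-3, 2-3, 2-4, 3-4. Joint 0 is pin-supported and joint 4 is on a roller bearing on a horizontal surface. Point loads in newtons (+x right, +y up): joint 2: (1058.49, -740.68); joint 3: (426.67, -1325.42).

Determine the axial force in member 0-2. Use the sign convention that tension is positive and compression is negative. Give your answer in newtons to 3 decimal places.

N=5 nodes, M=7 members, R=3 reactions → 2N=10, M+R=10
member 0 (0-1): L=5.7009, (cx,cy)=(0.4683,0.8835)
member 1 (0-2): L=5.0050, (cx,cy)=(1.0000,0.0000)
member 2 (1-2): L=5.5519, (cx,cy)=(0.4206,-0.9073)
member 3 (1-3): L=4.4792, (cx,cy)=(0.9935,0.1141)
member 4 (2-3): L=5.9375, (cx,cy)=(0.3562,0.9344)
member 5 (2-4): L=4.6950, (cx,cy)=(1.0000,0.0000)
member 6 (3-4): L=6.1186, (cx,cy)=(0.4217,-0.9068)
solve A·x = −loads:
  F[0-1] = -528.5541 N (compression)
  F[0-2] = +1732.7068 N (tension)
  F[1-2] = +458.9753 N (tension)
  F[1-3] = -443.4764 N (compression)
  F[2-3] = +347.0352 N (tension)
  F[2-4] = +743.6329 N (tension)
  F[3-4] = -1763.5495 N (compression)
  Rx@0 = -1485.1600 N
  Ry@0 = +467.0011 N
  Ry@4 = +1599.0989 N

1732.707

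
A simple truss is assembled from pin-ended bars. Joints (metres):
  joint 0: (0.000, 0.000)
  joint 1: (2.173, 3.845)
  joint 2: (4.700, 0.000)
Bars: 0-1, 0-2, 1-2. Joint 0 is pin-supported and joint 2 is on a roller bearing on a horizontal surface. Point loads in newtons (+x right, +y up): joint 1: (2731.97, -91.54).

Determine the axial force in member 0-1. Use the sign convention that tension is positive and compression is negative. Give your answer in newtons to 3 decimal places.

N=3 nodes, M=3 members, R=3 reactions → 2N=6, M+R=6
member 0 (0-1): L=4.4166, (cx,cy)=(0.4920,0.8706)
member 1 (0-2): L=4.7000, (cx,cy)=(1.0000,0.0000)
member 2 (1-2): L=4.6011, (cx,cy)=(0.5492,-0.8357)
solve A·x = −loads:
  F[0-1] = +2510.6781 N (tension)
  F[0-2] = +1496.6850 N (tension)
  F[1-2] = -2725.1039 N (compression)
  Rx@0 = -2731.9700 N
  Ry@0 = -2185.7666 N
  Ry@2 = +2277.3066 N

2510.678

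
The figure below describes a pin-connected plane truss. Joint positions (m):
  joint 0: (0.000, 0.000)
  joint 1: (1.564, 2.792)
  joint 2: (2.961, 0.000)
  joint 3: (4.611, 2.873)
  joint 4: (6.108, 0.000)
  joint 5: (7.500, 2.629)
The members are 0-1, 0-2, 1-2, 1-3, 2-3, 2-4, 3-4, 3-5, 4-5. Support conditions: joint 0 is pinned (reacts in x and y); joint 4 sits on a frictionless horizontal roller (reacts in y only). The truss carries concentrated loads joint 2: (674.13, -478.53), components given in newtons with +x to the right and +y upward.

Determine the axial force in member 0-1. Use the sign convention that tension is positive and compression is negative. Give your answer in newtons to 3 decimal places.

N=6 nodes, M=9 members, R=3 reactions → 2N=12, M+R=12
member 0 (0-1): L=3.2002, (cx,cy)=(0.4887,0.8724)
member 1 (0-2): L=2.9610, (cx,cy)=(1.0000,0.0000)
member 2 (1-2): L=3.1220, (cx,cy)=(0.4475,-0.8943)
member 3 (1-3): L=3.0481, (cx,cy)=(0.9996,0.0266)
member 4 (2-3): L=3.3131, (cx,cy)=(0.4980,0.8672)
member 5 (2-4): L=3.1470, (cx,cy)=(1.0000,0.0000)
member 6 (3-4): L=3.2396, (cx,cy)=(0.4621,-0.8868)
member 7 (3-5): L=2.8993, (cx,cy)=(0.9965,-0.0842)
member 8 (4-5): L=2.9748, (cx,cy)=(0.4679,0.8838)
solve A·x = −loads:
  F[0-1] = -282.5988 N (compression)
  F[0-2] = +812.2410 N (tension)
  F[1-2] = +268.0215 N (tension)
  F[1-3] = -258.1337 N (compression)
  F[2-3] = +275.4250 N (tension)
  F[2-4] = +120.8745 N (tension)
  F[3-4] = -261.5815 N (compression)
  F[3-5] = +0.0000 N (tension)
  F[4-5] = -0.0000 N (compression)
  Rx@0 = -674.1300 N
  Ry@0 = +246.5511 N
  Ry@4 = +231.9789 N

-282.599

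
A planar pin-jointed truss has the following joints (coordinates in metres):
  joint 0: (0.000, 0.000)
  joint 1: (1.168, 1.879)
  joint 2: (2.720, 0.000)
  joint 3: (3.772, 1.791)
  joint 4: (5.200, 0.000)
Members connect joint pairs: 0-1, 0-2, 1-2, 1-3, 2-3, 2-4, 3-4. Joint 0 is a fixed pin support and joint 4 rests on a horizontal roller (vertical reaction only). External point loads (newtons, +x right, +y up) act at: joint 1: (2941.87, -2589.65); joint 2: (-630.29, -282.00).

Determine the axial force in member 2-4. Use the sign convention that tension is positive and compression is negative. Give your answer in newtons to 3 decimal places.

1428.970

N=5 nodes, M=7 members, R=3 reactions → 2N=10, M+R=10
member 0 (0-1): L=2.2124, (cx,cy)=(0.5279,0.8493)
member 1 (0-2): L=2.7200, (cx,cy)=(1.0000,0.0000)
member 2 (1-2): L=2.4371, (cx,cy)=(0.6368,-0.7710)
member 3 (1-3): L=2.6055, (cx,cy)=(0.9994,-0.0338)
member 4 (2-3): L=2.0771, (cx,cy)=(0.5065,0.8623)
member 5 (2-4): L=2.4800, (cx,cy)=(1.0000,0.0000)
member 6 (3-4): L=2.2906, (cx,cy)=(0.6234,-0.7819)
solve A·x = −loads:
  F[0-1] = -1270.9824 N (compression)
  F[0-2] = +2982.5638 N (tension)
  F[1-2] = -1852.1037 N (compression)
  F[1-3] = -2434.7706 N (compression)
  F[2-3] = +1983.1495 N (tension)
  F[2-4] = +1428.9698 N (tension)
  F[3-4] = -2292.1593 N (compression)
  Rx@0 = -2311.5800 N
  Ry@0 = +1079.4337 N
  Ry@4 = +1792.2163 N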